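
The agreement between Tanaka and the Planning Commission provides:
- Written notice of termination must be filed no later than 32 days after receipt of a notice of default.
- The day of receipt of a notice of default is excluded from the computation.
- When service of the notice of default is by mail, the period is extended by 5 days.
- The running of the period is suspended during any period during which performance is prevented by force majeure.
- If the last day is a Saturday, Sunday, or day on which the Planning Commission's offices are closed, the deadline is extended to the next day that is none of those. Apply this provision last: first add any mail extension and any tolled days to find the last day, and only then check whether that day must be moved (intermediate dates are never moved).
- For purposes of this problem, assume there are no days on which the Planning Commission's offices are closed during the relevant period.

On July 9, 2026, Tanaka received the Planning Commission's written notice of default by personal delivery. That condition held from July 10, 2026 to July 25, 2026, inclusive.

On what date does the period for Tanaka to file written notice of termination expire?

32 days after July 9, 2026 is August 10, 2026.
Service was not by mail, so no mail extension applies.
From July 10, 2026 through July 25, 2026 inclusive is 16 days; tolling adds 16 days: August 10, 2026 + 16 days = August 26, 2026.
August 26, 2026 is a Wednesday and not a day on which the Planning Commission's offices are closed, so no extension applies.

August 26, 2026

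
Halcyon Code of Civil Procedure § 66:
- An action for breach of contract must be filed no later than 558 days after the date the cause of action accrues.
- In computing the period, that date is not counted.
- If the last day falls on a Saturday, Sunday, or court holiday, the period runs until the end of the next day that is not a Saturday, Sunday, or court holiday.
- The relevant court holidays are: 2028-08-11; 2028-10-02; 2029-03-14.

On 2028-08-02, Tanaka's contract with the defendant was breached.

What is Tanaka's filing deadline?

February 11, 2030

558 days after 2028-08-02 is February 11, 2030.
February 11, 2030 is a Monday and not a court holiday, so no extension applies.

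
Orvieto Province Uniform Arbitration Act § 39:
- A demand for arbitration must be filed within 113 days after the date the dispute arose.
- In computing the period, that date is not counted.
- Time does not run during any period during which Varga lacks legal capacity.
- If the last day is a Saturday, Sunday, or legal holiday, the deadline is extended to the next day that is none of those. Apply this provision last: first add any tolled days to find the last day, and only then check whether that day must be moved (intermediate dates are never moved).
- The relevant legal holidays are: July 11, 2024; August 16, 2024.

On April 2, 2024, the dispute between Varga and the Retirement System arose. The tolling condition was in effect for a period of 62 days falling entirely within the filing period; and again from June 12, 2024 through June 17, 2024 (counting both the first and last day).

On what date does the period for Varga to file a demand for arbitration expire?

113 days after April 2, 2024 is July 24, 2024.
Tolling adds 62 days: July 24, 2024 + 62 days = September 24, 2024.
From June 12, 2024 through June 17, 2024 inclusive is 6 days; tolling adds 6 days: September 24, 2024 + 6 days = September 30, 2024.
September 30, 2024 is a Monday and not a legal holiday, so no extension applies.

September 30, 2024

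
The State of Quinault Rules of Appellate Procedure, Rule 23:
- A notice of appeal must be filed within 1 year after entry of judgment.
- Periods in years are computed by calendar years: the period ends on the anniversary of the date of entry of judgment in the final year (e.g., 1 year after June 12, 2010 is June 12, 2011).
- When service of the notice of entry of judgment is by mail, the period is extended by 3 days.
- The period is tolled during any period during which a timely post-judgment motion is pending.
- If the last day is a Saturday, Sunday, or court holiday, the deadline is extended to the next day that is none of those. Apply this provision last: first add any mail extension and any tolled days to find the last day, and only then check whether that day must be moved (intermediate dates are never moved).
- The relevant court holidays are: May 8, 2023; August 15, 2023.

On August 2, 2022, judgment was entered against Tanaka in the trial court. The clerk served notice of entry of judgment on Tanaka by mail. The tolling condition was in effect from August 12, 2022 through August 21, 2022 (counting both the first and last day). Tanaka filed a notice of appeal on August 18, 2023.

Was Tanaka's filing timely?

No

1 year after August 2, 2022 is August 2, 2023.
Service was by mail, adding 3 days: August 2, 2023 + 3 days = August 5, 2023.
From August 12, 2022 through August 21, 2022 inclusive is 10 days; tolling adds 10 days: August 5, 2023 + 10 days = August 15, 2023.
August 15, 2023 is a listed holiday. The next qualifying day is August 16, 2023.
The deadline is August 16, 2023; the filing on August 18, 2023 is after that date.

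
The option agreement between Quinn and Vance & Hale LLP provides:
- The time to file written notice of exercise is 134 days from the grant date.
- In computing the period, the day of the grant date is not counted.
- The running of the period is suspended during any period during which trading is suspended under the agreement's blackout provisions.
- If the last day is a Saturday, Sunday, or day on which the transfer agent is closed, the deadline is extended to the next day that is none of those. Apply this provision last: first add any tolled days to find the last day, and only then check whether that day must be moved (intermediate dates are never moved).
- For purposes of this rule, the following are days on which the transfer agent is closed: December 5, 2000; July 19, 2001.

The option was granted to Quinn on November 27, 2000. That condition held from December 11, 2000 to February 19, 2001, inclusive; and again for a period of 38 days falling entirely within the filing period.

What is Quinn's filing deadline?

July 30, 2001

134 days after November 27, 2000 is April 10, 2001.
From December 11, 2000 through February 19, 2001 inclusive is 71 days; tolling adds 71 days: April 10, 2001 + 71 days = June 20, 2001.
Tolling adds 38 days: June 20, 2001 + 38 days = July 28, 2001.
July 28, 2001 is Saturday; July 29, 2001 is Sunday. The next qualifying day is July 30, 2001.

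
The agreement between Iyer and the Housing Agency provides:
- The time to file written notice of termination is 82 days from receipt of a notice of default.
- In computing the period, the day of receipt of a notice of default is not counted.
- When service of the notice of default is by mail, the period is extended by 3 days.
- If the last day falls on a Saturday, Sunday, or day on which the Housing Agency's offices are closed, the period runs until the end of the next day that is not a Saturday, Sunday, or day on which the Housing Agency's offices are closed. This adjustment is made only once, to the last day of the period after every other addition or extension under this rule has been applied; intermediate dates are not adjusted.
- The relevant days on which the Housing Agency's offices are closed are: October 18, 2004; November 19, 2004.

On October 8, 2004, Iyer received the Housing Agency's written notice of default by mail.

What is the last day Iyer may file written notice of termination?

January 3, 2005

82 days after October 8, 2004 is December 29, 2004.
Service was by mail, adding 3 days: December 29, 2004 + 3 days = January 1, 2005.
January 1, 2005 is Saturday; January 2, 2005 is Sunday. The next qualifying day is January 3, 2005.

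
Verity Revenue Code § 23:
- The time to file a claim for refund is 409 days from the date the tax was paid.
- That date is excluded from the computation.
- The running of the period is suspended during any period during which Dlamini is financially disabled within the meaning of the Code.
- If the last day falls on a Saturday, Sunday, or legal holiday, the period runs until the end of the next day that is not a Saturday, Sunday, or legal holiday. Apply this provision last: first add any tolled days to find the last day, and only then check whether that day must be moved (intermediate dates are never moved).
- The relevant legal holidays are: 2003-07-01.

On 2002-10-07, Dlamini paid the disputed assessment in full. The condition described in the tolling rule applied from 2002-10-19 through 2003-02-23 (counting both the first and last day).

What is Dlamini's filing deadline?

409 days after 2002-10-07 is November 20, 2003.
From October 19, 2002 through February 23, 2003 inclusive is 128 days; tolling adds 128 days: November 20, 2003 + 128 days = March 27, 2004.
March 27, 2004 is Saturday; March 28, 2004 is Sunday. The next qualifying day is March 29, 2004.

March 29, 2004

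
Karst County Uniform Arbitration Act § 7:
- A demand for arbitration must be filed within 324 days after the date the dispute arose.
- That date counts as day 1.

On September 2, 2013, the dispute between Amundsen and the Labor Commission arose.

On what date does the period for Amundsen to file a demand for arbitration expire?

Counting September 2, 2013 as day 1, day 324 is July 22, 2014.

July 22, 2014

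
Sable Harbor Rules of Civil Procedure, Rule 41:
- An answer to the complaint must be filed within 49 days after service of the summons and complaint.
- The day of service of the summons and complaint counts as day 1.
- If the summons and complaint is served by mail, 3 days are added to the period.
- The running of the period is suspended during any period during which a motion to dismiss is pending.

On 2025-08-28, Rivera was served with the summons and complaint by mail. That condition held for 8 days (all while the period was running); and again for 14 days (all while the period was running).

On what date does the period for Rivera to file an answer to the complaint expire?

November 9, 2025

Counting 2025-08-28 as day 1, day 49 is October 15, 2025.
Service was by mail, adding 3 days: October 15, 2025 + 3 days = October 18, 2025.
Tolling adds 8 days: October 18, 2025 + 8 days = October 26, 2025.
Tolling adds 14 days: October 26, 2025 + 14 days = November 9, 2025.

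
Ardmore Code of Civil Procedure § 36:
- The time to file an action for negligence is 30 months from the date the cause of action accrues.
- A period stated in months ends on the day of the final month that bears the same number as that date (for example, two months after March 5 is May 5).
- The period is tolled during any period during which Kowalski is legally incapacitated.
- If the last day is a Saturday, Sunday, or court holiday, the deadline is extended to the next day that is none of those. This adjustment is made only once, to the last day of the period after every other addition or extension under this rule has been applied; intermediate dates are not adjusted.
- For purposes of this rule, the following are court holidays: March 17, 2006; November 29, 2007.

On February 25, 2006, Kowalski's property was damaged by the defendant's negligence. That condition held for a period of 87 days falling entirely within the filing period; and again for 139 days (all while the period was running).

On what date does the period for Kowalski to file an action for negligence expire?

30 months after February 25, 2006 is August 25, 2008.
Tolling adds 87 days: August 25, 2008 + 87 days = November 20, 2008.
Tolling adds 139 days: November 20, 2008 + 139 days = April 8, 2009.
April 8, 2009 is a Wednesday and not a court holiday, so no extension applies.

April 8, 2009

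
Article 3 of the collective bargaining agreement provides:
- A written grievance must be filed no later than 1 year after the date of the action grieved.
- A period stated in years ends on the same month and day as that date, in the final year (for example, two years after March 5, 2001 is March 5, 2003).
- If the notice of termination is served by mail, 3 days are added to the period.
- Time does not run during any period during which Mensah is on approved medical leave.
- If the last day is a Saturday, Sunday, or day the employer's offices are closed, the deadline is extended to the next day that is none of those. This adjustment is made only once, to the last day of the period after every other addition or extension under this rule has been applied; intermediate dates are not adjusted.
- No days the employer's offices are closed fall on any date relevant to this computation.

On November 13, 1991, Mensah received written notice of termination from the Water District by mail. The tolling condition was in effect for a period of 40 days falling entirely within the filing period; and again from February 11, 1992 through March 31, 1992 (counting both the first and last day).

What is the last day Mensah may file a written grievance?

February 15, 1993

1 year after November 13, 1991 is November 13, 1992.
Service was by mail, adding 3 days: November 13, 1992 + 3 days = November 16, 1992.
Tolling adds 40 days: November 16, 1992 + 40 days = December 26, 1992.
From February 11, 1992 through March 31, 1992 inclusive is 50 days; tolling adds 50 days: December 26, 1992 + 50 days = February 14, 1993.
February 14, 1993 is Sunday. The next qualifying day is February 15, 1993.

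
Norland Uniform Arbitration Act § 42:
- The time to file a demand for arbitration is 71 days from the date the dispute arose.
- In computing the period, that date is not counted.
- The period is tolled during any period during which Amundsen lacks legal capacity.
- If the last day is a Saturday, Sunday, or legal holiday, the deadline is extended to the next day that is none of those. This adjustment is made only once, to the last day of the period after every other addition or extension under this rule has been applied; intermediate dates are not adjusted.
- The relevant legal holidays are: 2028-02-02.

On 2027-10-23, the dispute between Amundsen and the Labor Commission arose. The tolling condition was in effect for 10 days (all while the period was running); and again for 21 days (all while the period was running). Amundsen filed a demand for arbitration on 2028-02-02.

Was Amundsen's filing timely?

71 days after 2027-10-23 is January 2, 2028.
Tolling adds 10 days: January 2, 2028 + 10 days = January 12, 2028.
Tolling adds 21 days: January 12, 2028 + 21 days = February 2, 2028.
February 2, 2028 is a listed holiday. The next qualifying day is February 3, 2028.
The deadline is February 3, 2028; the filing on February 2, 2028 is on or before that date.

Yes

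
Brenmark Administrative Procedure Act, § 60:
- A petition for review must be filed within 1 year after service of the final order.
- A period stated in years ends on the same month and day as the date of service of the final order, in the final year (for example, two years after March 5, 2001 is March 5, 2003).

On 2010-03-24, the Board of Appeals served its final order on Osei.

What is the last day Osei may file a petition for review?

March 24, 2011

1 year after 2010-03-24 is March 24, 2011.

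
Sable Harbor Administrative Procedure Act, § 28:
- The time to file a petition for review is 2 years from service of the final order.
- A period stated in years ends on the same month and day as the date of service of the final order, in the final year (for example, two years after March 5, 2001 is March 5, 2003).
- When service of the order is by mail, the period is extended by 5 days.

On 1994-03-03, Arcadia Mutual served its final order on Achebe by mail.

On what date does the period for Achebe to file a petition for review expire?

2 years after 1994-03-03 is March 3, 1996.
Service was by mail, adding 5 days: March 3, 1996 + 5 days = March 8, 1996.

March 8, 1996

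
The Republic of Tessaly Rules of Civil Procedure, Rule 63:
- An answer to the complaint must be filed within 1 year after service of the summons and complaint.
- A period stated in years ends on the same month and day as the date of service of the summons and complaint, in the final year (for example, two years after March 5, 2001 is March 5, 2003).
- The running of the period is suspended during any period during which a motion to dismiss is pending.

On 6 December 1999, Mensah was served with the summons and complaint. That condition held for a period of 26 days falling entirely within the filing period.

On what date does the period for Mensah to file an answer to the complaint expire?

1 year after 6 December 1999 is December 6, 2000.
Tolling adds 26 days: December 6, 2000 + 26 days = January 1, 2001.

January 1, 2001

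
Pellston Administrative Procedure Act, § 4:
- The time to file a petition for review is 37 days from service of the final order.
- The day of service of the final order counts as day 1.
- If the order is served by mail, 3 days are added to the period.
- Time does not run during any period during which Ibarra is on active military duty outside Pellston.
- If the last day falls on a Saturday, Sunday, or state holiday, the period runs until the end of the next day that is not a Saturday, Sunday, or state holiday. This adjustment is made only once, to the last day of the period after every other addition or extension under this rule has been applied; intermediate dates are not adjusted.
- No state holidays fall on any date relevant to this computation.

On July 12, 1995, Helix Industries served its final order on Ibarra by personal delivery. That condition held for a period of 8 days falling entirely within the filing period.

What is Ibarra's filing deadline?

Counting July 12, 1995 as day 1, day 37 is August 17, 1995.
Service was not by mail, so no mail extension applies.
Tolling adds 8 days: August 17, 1995 + 8 days = August 25, 1995.
August 25, 1995 is a Friday and not a state holiday, so no extension applies.

August 25, 1995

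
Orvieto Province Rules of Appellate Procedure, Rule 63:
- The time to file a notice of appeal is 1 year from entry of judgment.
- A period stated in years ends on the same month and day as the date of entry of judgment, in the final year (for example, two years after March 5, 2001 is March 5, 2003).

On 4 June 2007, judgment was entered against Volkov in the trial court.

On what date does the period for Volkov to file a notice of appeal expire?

June 4, 2008

1 year after 4 June 2007 is June 4, 2008.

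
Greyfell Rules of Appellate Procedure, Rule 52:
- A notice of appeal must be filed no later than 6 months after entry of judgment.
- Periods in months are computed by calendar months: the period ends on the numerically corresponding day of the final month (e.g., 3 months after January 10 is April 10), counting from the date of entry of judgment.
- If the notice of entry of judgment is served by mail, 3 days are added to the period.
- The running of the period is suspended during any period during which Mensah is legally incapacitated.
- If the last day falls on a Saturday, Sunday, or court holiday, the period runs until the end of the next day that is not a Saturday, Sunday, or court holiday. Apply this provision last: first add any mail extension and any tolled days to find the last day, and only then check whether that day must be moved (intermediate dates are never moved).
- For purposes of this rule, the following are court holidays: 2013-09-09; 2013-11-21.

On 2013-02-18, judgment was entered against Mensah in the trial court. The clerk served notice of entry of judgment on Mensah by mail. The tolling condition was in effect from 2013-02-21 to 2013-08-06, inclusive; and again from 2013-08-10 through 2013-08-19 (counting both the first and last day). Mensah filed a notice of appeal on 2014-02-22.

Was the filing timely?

No

6 months after 2013-02-18 is August 18, 2013.
Service was by mail, adding 3 days: August 18, 2013 + 3 days = August 21, 2013.
From February 21, 2013 through August 6, 2013 inclusive is 167 days; tolling adds 167 days: August 21, 2013 + 167 days = February 4, 2014.
From August 10, 2013 through August 19, 2013 inclusive is 10 days; tolling adds 10 days: February 4, 2014 + 10 days = February 14, 2014.
February 14, 2014 is a Friday and not a court holiday, so no extension applies.
The deadline is February 14, 2014; the filing on February 22, 2014 is after that date.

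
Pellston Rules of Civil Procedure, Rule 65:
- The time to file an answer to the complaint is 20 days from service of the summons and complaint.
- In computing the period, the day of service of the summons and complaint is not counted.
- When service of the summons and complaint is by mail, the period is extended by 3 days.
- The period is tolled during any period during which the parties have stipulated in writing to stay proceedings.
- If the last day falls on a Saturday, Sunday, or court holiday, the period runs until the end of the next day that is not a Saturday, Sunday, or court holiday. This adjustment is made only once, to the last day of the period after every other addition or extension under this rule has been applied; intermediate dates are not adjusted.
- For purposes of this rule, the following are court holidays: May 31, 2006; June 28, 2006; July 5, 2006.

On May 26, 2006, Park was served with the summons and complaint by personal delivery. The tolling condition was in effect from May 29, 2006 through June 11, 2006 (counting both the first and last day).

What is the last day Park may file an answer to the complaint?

June 29, 2006

20 days after May 26, 2006 is June 15, 2006.
Service was not by mail, so no mail extension applies.
From May 29, 2006 through June 11, 2006 inclusive is 14 days; tolling adds 14 days: June 15, 2006 + 14 days = June 29, 2006.
June 29, 2006 is a Thursday and not a court holiday, so no extension applies.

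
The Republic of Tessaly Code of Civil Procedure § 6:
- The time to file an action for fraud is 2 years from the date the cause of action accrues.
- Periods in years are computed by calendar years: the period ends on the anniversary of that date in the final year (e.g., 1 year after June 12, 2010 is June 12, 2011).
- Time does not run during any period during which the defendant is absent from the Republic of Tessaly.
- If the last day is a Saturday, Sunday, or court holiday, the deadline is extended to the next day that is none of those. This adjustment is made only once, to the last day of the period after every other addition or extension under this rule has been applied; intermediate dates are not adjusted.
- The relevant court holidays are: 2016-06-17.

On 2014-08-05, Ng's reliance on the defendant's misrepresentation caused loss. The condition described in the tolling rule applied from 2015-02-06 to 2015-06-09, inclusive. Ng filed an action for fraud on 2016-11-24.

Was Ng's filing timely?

2 years after 2014-08-05 is August 5, 2016.
From February 6, 2015 through June 9, 2015 inclusive is 124 days; tolling adds 124 days: August 5, 2016 + 124 days = December 7, 2016.
December 7, 2016 is a Wednesday and not a court holiday, so no extension applies.
The deadline is December 7, 2016; the filing on November 24, 2016 is on or before that date.

Yes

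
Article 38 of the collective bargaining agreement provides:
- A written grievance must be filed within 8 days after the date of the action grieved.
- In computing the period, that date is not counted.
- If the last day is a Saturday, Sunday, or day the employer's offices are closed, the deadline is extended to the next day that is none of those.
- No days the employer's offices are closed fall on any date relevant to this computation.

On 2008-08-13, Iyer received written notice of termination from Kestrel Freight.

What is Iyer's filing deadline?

8 days after 2008-08-13 is August 21, 2008.
August 21, 2008 is a Thursday and not a day the employer's offices are closed, so no extension applies.

August 21, 2008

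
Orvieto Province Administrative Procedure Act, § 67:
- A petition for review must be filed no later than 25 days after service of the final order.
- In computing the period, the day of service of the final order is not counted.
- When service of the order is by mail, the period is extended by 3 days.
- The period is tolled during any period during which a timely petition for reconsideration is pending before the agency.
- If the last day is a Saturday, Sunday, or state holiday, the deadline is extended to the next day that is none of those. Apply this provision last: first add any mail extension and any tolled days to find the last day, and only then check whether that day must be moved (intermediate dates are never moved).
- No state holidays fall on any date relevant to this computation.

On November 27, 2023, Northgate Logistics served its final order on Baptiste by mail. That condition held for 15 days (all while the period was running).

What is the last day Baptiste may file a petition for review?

January 9, 2024

25 days after November 27, 2023 is December 22, 2023.
Service was by mail, adding 3 days: December 22, 2023 + 3 days = December 25, 2023.
Tolling adds 15 days: December 25, 2023 + 15 days = January 9, 2024.
January 9, 2024 is a Tuesday and not a state holiday, so no extension applies.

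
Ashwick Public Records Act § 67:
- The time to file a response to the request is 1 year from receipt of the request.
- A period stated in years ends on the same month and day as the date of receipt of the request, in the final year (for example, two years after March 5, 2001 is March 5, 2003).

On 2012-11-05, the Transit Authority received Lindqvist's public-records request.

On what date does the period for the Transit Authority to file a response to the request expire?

1 year after 2012-11-05 is November 5, 2013.

November 5, 2013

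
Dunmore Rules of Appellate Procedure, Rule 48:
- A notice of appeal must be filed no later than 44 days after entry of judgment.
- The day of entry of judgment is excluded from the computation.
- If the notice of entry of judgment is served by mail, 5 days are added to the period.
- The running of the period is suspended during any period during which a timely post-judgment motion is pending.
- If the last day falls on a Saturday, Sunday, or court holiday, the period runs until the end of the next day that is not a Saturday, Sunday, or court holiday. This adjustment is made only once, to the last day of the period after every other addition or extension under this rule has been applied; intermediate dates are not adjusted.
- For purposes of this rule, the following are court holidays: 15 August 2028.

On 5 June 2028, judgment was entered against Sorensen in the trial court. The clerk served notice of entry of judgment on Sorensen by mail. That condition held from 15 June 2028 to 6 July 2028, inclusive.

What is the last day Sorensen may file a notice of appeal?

44 days after 5 June 2028 is July 19, 2028.
Service was by mail, adding 5 days: July 19, 2028 + 5 days = July 24, 2028.
From June 15, 2028 through July 6, 2028 inclusive is 22 days; tolling adds 22 days: July 24, 2028 + 22 days = August 15, 2028.
August 15, 2028 is a listed holiday. The next qualifying day is August 16, 2028.

August 16, 2028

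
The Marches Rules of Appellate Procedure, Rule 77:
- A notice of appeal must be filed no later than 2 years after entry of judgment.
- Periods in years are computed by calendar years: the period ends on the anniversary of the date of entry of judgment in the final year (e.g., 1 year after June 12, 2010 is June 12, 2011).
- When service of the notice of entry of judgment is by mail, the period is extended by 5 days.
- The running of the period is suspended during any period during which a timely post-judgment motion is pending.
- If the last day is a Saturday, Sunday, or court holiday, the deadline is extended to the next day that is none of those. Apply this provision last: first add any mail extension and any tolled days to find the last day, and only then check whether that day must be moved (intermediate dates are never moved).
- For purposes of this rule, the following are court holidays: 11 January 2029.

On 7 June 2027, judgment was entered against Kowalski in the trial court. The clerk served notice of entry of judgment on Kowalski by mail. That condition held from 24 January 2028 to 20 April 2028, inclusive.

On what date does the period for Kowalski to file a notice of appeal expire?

2 years after 7 June 2027 is June 7, 2029.
Service was by mail, adding 5 days: June 7, 2029 + 5 days = June 12, 2029.
From January 24, 2028 through April 20, 2028 inclusive is 88 days; tolling adds 88 days: June 12, 2029 + 88 days = September 8, 2029.
September 8, 2029 is Saturday; September 9, 2029 is Sunday. The next qualifying day is September 10, 2029.

September 10, 2029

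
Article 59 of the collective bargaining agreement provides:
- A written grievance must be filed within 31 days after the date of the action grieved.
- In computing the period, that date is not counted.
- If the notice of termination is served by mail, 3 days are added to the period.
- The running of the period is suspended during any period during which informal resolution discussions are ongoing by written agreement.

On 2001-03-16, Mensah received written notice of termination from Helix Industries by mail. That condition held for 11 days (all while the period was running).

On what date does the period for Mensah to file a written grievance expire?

April 30, 2001

31 days after 2001-03-16 is April 16, 2001.
Service was by mail, adding 3 days: April 16, 2001 + 3 days = April 19, 2001.
Tolling adds 11 days: April 19, 2001 + 11 days = April 30, 2001.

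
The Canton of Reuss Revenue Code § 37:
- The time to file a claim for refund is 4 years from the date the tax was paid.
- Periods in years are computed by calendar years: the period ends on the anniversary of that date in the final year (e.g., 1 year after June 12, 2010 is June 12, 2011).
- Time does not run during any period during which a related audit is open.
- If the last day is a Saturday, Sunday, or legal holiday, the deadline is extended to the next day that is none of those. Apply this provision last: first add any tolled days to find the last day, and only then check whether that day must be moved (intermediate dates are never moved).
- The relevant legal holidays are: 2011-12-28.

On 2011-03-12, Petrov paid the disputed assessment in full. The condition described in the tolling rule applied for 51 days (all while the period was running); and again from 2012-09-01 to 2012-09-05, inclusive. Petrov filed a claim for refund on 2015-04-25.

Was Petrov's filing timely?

Yes

4 years after 2011-03-12 is March 12, 2015.
Tolling adds 51 days: March 12, 2015 + 51 days = May 2, 2015.
From September 1, 2012 through September 5, 2012 inclusive is 5 days; tolling adds 5 days: May 2, 2015 + 5 days = May 7, 2015.
May 7, 2015 is a Thursday and not a legal holiday, so no extension applies.
The deadline is May 7, 2015; the filing on April 25, 2015 is on or before that date.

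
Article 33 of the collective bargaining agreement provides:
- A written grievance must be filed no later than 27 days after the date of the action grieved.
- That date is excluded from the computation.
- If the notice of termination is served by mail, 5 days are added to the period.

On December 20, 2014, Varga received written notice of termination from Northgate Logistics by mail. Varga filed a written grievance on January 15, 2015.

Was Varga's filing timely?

27 days after December 20, 2014 is January 16, 2015.
Service was by mail, adding 5 days: January 16, 2015 + 5 days = January 21, 2015.
The deadline is January 21, 2015; the filing on January 15, 2015 is on or before that date.

Yes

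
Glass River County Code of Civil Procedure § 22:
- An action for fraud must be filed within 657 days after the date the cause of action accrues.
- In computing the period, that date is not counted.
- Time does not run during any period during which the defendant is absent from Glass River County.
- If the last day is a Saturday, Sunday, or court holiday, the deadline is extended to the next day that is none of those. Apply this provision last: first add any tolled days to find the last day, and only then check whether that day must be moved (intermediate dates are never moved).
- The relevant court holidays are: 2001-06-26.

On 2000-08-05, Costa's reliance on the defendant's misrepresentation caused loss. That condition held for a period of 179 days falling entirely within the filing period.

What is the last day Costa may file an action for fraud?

November 19, 2002

657 days after 2000-08-05 is May 24, 2002.
Tolling adds 179 days: May 24, 2002 + 179 days = November 19, 2002.
November 19, 2002 is a Tuesday and not a court holiday, so no extension applies.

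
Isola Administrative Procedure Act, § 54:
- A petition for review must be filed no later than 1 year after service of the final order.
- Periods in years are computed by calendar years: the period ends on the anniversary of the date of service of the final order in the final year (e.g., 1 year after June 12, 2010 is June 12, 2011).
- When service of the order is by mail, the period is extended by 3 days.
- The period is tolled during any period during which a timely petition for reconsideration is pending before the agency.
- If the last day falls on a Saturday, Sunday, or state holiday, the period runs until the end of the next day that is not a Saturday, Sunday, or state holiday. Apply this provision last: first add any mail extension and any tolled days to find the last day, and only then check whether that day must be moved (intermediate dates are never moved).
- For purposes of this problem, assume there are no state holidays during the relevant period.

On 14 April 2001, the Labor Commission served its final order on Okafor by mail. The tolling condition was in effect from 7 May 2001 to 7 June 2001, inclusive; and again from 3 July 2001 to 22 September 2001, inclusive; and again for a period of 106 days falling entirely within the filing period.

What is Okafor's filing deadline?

November 25, 2002

1 year after 14 April 2001 is April 14, 2002.
Service was by mail, adding 3 days: April 14, 2002 + 3 days = April 17, 2002.
From May 7, 2001 through June 7, 2001 inclusive is 32 days; tolling adds 32 days: April 17, 2002 + 32 days = May 19, 2002.
From July 3, 2001 through September 22, 2001 inclusive is 82 days; tolling adds 82 days: May 19, 2002 + 82 days = August 9, 2002.
Tolling adds 106 days: August 9, 2002 + 106 days = November 23, 2002.
November 23, 2002 is Saturday; November 24, 2002 is Sunday. The next qualifying day is November 25, 2002.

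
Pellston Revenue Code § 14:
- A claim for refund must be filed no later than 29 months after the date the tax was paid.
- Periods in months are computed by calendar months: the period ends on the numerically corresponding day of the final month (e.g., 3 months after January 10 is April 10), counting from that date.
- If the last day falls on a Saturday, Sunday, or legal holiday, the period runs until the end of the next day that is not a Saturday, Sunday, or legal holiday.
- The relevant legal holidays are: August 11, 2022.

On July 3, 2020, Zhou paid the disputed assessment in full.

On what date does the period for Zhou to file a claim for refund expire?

December 5, 2022

29 months after July 3, 2020 is December 3, 2022.
December 3, 2022 is Saturday; December 4, 2022 is Sunday. The next qualifying day is December 5, 2022.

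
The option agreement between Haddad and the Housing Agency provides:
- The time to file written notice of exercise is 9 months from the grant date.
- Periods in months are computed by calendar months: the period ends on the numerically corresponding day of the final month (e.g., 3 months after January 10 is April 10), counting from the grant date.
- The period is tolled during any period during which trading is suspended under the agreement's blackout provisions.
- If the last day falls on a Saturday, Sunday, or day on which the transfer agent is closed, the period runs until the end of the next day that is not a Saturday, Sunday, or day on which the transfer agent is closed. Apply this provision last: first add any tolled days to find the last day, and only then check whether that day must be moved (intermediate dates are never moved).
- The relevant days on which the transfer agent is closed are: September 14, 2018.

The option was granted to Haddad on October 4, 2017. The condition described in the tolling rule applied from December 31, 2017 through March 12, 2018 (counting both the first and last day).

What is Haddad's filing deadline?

September 17, 2018

9 months after October 4, 2017 is July 4, 2018.
From December 31, 2017 through March 12, 2018 inclusive is 72 days; tolling adds 72 days: July 4, 2018 + 72 days = September 14, 2018.
September 14, 2018 is a listed holiday; September 15, 2018 is Saturday; September 16, 2018 is Sunday. The next qualifying day is September 17, 2018.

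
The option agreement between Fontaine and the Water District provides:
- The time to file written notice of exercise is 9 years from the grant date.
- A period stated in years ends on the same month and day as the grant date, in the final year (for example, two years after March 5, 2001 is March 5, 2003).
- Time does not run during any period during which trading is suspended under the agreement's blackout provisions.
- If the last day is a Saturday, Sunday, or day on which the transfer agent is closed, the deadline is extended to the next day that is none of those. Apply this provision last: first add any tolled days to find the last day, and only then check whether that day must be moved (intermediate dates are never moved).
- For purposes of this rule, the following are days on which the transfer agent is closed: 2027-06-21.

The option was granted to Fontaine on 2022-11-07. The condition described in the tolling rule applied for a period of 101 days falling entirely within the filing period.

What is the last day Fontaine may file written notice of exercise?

February 16, 2032

9 years after 2022-11-07 is November 7, 2031.
Tolling adds 101 days: November 7, 2031 + 101 days = February 16, 2032.
February 16, 2032 is a Monday and not a day on which the transfer agent is closed, so no extension applies.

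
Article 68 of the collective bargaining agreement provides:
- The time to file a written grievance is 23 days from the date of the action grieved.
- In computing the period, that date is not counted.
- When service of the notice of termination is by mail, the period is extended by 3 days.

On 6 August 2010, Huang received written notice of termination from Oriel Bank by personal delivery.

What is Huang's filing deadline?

23 days after 6 August 2010 is August 29, 2010.
Service was not by mail, so no mail extension applies.

August 29, 2010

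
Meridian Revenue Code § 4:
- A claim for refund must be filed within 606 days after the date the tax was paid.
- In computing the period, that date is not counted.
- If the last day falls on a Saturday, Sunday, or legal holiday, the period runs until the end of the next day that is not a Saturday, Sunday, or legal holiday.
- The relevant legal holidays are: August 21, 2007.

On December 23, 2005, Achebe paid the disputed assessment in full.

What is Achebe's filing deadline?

606 days after December 23, 2005 is August 21, 2007.
August 21, 2007 is a listed holiday. The next qualifying day is August 22, 2007.

August 22, 2007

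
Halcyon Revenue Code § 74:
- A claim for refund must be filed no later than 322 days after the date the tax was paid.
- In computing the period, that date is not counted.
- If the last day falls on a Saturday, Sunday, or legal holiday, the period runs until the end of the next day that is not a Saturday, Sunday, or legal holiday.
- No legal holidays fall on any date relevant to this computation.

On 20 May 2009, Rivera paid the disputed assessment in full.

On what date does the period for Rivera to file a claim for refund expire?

322 days after 20 May 2009 is April 7, 2010.
April 7, 2010 is a Wednesday and not a legal holiday, so no extension applies.

April 7, 2010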